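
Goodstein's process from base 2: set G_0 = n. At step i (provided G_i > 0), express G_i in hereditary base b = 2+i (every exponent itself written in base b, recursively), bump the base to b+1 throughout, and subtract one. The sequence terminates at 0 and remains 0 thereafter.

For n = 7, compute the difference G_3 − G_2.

(0) 7|_2 = 2^2 + 2 + 1 ↦ 3^3 + 3 + 1|_3 = 31 ⇒ 30
(1) 30|_3 = 3^3 + 3 ↦ 4^4 + 4|_4 = 260 ⇒ 259
(2) 259|_4 = 4^4 + 3 ↦ 5^5 + 3|_5 = 3128 ⇒ 3127

2868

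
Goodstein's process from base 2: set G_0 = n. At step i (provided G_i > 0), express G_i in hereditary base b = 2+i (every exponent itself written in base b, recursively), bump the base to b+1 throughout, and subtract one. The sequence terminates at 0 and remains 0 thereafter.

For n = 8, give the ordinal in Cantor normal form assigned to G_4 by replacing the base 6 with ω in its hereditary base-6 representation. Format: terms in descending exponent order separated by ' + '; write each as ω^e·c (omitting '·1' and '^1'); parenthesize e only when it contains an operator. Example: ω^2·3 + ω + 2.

(0) 8|_2 = 2^(2 + 1) ↦ 3^(3 + 1)|_3 = 81 ⇒ 80
(1) 80|_3 = 2·3^3 + 2·3^2 + 2·3 + 2 ↦ 2·4^4 + 2·4^2 + 2·4 + 2|_4 = 554 ⇒ 553
(2) 553|_4 = 2·4^4 + 2·4^2 + 2·4 + 1 ↦ 2·5^5 + 2·5^2 + 2·5 + 1|_5 = 6311 ⇒ 6310
(3) 6310|_5 = 2·5^5 + 2·5^2 + 2·5 ↦ 2·6^6 + 2·6^2 + 2·6|_6 = 93396 ⇒ 93395
(4) 93395|_6 = 2·6^6 + 2·6^2 + 6 + 5 ↦ 2·7^7 + 2·7^2 + 7 + 5|_7 = 1647196 ⇒ 1647195

ω^ω·2 + ω^2·2 + ω + 5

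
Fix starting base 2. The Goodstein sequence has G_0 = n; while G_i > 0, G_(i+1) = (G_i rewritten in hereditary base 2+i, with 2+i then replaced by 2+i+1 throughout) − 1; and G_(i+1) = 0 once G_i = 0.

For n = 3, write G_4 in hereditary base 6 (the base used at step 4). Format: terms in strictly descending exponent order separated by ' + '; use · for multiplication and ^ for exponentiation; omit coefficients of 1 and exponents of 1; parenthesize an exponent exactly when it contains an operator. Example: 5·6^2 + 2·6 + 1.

1

G_0 = 3. HB_2(3) = 2 + 1. Bump = 4. G_1 = 3.
G_1 = 3. HB_3(3) = 3. Bump = 4. G_2 = 3.
G_2 = 3. HB_4(3) = 3. Bump = 3. G_3 = 2.
G_3 = 2. HB_5(2) = 2. Bump = 2. G_4 = 1.
G_4 = 1. HB_6(1) = 1. Bump = 1. G_5 = 0.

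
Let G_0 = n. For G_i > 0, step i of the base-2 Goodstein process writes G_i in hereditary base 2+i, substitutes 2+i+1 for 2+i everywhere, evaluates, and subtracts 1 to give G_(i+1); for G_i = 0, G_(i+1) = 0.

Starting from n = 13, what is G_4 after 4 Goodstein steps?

280711

base 2: 13 = 2^(2 + 1) + 2^2 + 1; at 3: 3^(3 + 1) + 3^3 + 1 = 109; next = 108
base 3: 108 = 3^(3 + 1) + 3^3; at 4: 4^(4 + 1) + 4^4 = 1280; next = 1279
base 4: 1279 = 4^(4 + 1) + 3·4^3 + 3·4^2 + 3·4 + 3; at 5: 5^(5 + 1) + 3·5^3 + 3·5^2 + 3·5 + 3 = 16093; next = 16092
base 5: 16092 = 5^(5 + 1) + 3·5^3 + 3·5^2 + 3·5 + 2; at 6: 6^(6 + 1) + 3·6^3 + 3·6^2 + 3·6 + 2 = 280712; next = 280711
base 6: 280711 = 6^(6 + 1) + 3·6^3 + 3·6^2 + 3·6 + 1; at 7: 7^(7 + 1) + 3·7^3 + 3·7^2 + 3·7 + 1 = 5765999; next = 5765998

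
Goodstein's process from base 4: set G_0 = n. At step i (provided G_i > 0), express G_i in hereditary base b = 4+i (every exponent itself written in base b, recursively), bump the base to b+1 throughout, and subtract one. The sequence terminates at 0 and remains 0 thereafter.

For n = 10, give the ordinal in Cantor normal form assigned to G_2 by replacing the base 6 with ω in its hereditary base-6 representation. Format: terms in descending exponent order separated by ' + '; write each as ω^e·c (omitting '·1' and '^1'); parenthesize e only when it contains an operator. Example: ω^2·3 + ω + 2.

G_0 = 10. HB_4(10) = 2·4 + 2. Bump = 12. G_1 = 11.
G_1 = 11. HB_5(11) = 2·5 + 1. Bump = 13. G_2 = 12.

ω·2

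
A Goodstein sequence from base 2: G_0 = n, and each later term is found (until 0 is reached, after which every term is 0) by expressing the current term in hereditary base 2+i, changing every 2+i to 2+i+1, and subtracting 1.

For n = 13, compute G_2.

13 —HB2→ 2^(2 + 1) + 2^2 + 1 —bump→ 3^(3 + 1) + 3^3 + 1 = 109 —(−1)→ 108
108 —HB3→ 3^(3 + 1) + 3^3 —bump→ 4^(4 + 1) + 4^4 = 1280 —(−1)→ 1279
1279 —HB4→ 4^(4 + 1) + 3·4^3 + 3·4^2 + 3·4 + 3 —bump→ 5^(5 + 1) + 3·5^3 + 3·5^2 + 3·5 + 3 = 16093 —(−1)→ 16092

1279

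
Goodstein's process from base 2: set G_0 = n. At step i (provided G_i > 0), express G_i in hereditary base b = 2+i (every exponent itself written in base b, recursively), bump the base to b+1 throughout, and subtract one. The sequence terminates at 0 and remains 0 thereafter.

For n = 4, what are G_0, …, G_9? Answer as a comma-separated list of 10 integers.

[0] 4 ≡ 2^2 (base 2). Lift 3: 27. −1: 26.
[1] 26 ≡ 2·3^2 + 2·3 + 2 (base 3). Lift 4: 42. −1: 41.
[2] 41 ≡ 2·4^2 + 2·4 + 1 (base 4). Lift 5: 61. −1: 60.
[3] 60 ≡ 2·5^2 + 2·5 (base 5). Lift 6: 84. −1: 83.
[4] 83 ≡ 2·6^2 + 6 + 5 (base 6). Lift 7: 110. −1: 109.
[5] 109 ≡ 2·7^2 + 7 + 4 (base 7). Lift 8: 140. −1: 139.
[6] 139 ≡ 2·8^2 + 8 + 3 (base 8). Lift 9: 174. −1: 173.
[7] 173 ≡ 2·9^2 + 9 + 2 (base 9). Lift 10: 212. −1: 211.
[8] 211 ≡ 2·10^2 + 10 + 1 (base 10). Lift 11: 254. −1: 253.

4, 26, 41, 60, 83, 109, 139, 173, 211, 253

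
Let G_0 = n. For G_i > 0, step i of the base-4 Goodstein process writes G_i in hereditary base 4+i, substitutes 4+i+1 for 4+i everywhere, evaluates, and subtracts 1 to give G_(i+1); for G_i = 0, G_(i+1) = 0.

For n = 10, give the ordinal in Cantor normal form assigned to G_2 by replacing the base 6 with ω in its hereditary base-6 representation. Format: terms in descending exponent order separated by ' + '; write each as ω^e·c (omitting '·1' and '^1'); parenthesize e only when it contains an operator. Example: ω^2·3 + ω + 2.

ω·2

[0] 10 ≡ 2·4 + 2 (base 4). Lift 5: 12. −1: 11.
[1] 11 ≡ 2·5 + 1 (base 5). Lift 6: 13. −1: 12.
[2] 12 ≡ 2·6 (base 6). Lift 7: 14. −1: 13.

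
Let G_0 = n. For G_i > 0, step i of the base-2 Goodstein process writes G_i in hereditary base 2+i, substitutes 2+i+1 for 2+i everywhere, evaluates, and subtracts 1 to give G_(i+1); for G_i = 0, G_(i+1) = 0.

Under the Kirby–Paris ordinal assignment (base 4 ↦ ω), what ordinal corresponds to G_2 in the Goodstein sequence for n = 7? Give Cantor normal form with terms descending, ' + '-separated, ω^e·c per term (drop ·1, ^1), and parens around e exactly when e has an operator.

base 2: 7 = 2^2 + 2 + 1; at 3: 3^3 + 3 + 1 = 31; next = 30
base 3: 30 = 3^3 + 3; at 4: 4^4 + 4 = 260; next = 259

ω^ω + 3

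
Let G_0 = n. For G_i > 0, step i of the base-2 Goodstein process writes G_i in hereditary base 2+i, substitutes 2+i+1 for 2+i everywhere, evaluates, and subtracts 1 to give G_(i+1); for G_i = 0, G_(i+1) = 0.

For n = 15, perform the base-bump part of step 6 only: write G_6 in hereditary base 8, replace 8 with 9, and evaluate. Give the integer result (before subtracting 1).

3524450281

base 2: 15 = 2^(2 + 1) + 2^2 + 2 + 1; at 3: 3^(3 + 1) + 3^3 + 3 + 1 = 112; next = 111
base 3: 111 = 3^(3 + 1) + 3^3 + 3; at 4: 4^(4 + 1) + 4^4 + 4 = 1284; next = 1283
base 4: 1283 = 4^(4 + 1) + 4^4 + 3; at 5: 5^(5 + 1) + 5^5 + 3 = 18753; next = 18752
base 5: 18752 = 5^(5 + 1) + 5^5 + 2; at 6: 6^(6 + 1) + 6^6 + 2 = 326594; next = 326593
base 6: 326593 = 6^(6 + 1) + 6^6 + 1; at 7: 7^(7 + 1) + 7^7 + 1 = 6588345; next = 6588344
base 7: 6588344 = 7^(7 + 1) + 7^7; at 8: 8^(8 + 1) + 8^8 = 150994944; next = 150994943
base 8: 150994943 = 8^(8 + 1) + 7·8^7 + 7·8^6 + 7·8^5 + 7·8^4 + 7·8^3 + 7·8^2 + 7·8 + 7; at 9: 9^(9 + 1) + 7·9^7 + 7·9^6 + 7·9^5 + 7·9^4 + 7·9^3 + 7·9^2 + 7·9 + 7 = 3524450281; next = 3524450280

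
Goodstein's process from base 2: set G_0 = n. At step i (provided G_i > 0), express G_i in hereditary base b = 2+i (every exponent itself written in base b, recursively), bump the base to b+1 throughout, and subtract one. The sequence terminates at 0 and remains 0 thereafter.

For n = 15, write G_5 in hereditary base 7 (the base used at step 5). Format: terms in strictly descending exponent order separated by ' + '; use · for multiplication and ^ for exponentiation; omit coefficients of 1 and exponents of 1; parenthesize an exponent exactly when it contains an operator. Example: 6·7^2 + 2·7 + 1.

G_0 = 15. HB_2(15) = 2^(2 + 1) + 2^2 + 2 + 1. Bump = 112. G_1 = 111.
G_1 = 111. HB_3(111) = 3^(3 + 1) + 3^3 + 3. Bump = 1284. G_2 = 1283.
G_2 = 1283. HB_4(1283) = 4^(4 + 1) + 4^4 + 3. Bump = 18753. G_3 = 18752.
G_3 = 18752. HB_5(18752) = 5^(5 + 1) + 5^5 + 2. Bump = 326594. G_4 = 326593.
G_4 = 326593. HB_6(326593) = 6^(6 + 1) + 6^6 + 1. Bump = 6588345. G_5 = 6588344.
G_5 = 6588344. HB_7(6588344) = 7^(7 + 1) + 7^7. Bump = 150994944. G_6 = 150994943.

7^(7 + 1) + 7^7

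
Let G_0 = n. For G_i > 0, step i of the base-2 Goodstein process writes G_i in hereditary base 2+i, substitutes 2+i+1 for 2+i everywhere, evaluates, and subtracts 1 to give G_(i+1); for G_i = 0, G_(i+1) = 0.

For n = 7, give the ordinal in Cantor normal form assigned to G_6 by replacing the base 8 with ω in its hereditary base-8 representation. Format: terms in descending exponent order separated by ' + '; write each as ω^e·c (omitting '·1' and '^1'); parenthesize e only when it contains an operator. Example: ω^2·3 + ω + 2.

(0) 7|_2 = 2^2 + 2 + 1 ↦ 3^3 + 3 + 1|_3 = 31 ⇒ 30
(1) 30|_3 = 3^3 + 3 ↦ 4^4 + 4|_4 = 260 ⇒ 259
(2) 259|_4 = 4^4 + 3 ↦ 5^5 + 3|_5 = 3128 ⇒ 3127
(3) 3127|_5 = 5^5 + 2 ↦ 6^6 + 2|_6 = 46658 ⇒ 46657
(4) 46657|_6 = 6^6 + 1 ↦ 7^7 + 1|_7 = 823544 ⇒ 823543
(5) 823543|_7 = 7^7 ↦ 8^8|_8 = 16777216 ⇒ 16777215
(6) 16777215|_8 = 7·8^7 + 7·8^6 + 7·8^5 + 7·8^4 + 7·8^3 + 7·8^2 + 7·8 + 7 ↦ 7·9^7 + 7·9^6 + 7·9^5 + 7·9^4 + 7·9^3 + 7·9^2 + 7·9 + 7|_9 = 37665880 ⇒ 37665879

ω^7·7 + ω^6·7 + ω^5·7 + ω^4·7 + ω^3·7 + ω^2·7 + ω·7 + 7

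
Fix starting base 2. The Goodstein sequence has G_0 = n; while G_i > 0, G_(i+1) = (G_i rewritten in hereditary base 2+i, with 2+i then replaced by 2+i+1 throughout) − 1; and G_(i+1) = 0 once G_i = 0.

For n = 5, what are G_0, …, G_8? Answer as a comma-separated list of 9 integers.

(0) 5|_2 = 2^2 + 1 ↦ 3^3 + 1|_3 = 28 ⇒ 27
(1) 27|_3 = 3^3 ↦ 4^4|_4 = 256 ⇒ 255
(2) 255|_4 = 3·4^3 + 3·4^2 + 3·4 + 3 ↦ 3·5^3 + 3·5^2 + 3·5 + 3|_5 = 468 ⇒ 467
(3) 467|_5 = 3·5^3 + 3·5^2 + 3·5 + 2 ↦ 3·6^3 + 3·6^2 + 3·6 + 2|_6 = 776 ⇒ 775
(4) 775|_6 = 3·6^3 + 3·6^2 + 3·6 + 1 ↦ 3·7^3 + 3·7^2 + 3·7 + 1|_7 = 1198 ⇒ 1197
(5) 1197|_7 = 3·7^3 + 3·7^2 + 3·7 ↦ 3·8^3 + 3·8^2 + 3·8|_8 = 1752 ⇒ 1751
(6) 1751|_8 = 3·8^3 + 3·8^2 + 2·8 + 7 ↦ 3·9^3 + 3·9^2 + 2·9 + 7|_9 = 2455 ⇒ 2454
(7) 2454|_9 = 3·9^3 + 3·9^2 + 2·9 + 6 ↦ 3·10^3 + 3·10^2 + 2·10 + 6|_10 = 3326 ⇒ 3325

5, 27, 255, 467, 775, 1197, 1751, 2454, 3325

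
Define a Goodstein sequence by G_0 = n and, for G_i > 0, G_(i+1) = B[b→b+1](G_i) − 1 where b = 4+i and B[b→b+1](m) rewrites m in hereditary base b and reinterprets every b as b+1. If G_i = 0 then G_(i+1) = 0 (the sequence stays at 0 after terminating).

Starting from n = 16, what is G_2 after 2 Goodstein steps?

G_0=16  [base 4] 4^2  →[4↦5]→  5^2 = 25  −1 ⇒ G_1=24
G_1=24  [base 5] 4·5 + 4  →[5↦6]→  4·6 + 4 = 28  −1 ⇒ G_2=27

27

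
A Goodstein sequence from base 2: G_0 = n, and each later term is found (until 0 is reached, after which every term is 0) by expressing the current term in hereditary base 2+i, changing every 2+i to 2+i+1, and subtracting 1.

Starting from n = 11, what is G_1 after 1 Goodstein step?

84

G_0 = 11. HB_2(11) = 2^(2 + 1) + 2 + 1. Bump = 85. G_1 = 84.
G_1 = 84. HB_3(84) = 3^(3 + 1) + 3. Bump = 1028. G_2 = 1027.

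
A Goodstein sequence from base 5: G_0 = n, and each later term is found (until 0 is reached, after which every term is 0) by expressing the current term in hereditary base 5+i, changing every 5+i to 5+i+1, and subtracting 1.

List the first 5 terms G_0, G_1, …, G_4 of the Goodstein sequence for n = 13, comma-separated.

step 0: 13 = 2·5 + 3; sub 6 for 5: 2·6 + 3; = 15; G_1 = 15−1 = 14
step 1: 14 = 2·6 + 2; sub 7 for 6: 2·7 + 2; = 16; G_2 = 16−1 = 15
step 2: 15 = 2·7 + 1; sub 8 for 7: 2·8 + 1; = 17; G_3 = 17−1 = 16
step 3: 16 = 2·8; sub 9 for 8: 2·9; = 18; G_4 = 18−1 = 17

13, 14, 15, 16, 17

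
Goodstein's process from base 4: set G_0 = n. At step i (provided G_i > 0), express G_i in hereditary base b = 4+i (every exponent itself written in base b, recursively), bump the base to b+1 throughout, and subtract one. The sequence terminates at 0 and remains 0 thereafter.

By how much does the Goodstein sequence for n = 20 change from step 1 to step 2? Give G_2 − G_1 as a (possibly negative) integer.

[0] 20 ≡ 4^2 + 4 (base 4). Lift 5: 30. −1: 29.
[1] 29 ≡ 5^2 + 4 (base 5). Lift 6: 40. −1: 39.

10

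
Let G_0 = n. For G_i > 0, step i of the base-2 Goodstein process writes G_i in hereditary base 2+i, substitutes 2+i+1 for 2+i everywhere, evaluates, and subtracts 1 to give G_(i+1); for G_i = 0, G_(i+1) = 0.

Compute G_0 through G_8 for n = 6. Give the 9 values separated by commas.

base 2: 6 = 2^2 + 2; at 3: 3^3 + 3 = 30; next = 29
base 3: 29 = 3^3 + 2; at 4: 4^4 + 2 = 258; next = 257
base 4: 257 = 4^4 + 1; at 5: 5^5 + 1 = 3126; next = 3125
base 5: 3125 = 5^5; at 6: 6^6 = 46656; next = 46655
base 6: 46655 = 5·6^5 + 5·6^4 + 5·6^3 + 5·6^2 + 5·6 + 5; at 7: 5·7^5 + 5·7^4 + 5·7^3 + 5·7^2 + 5·7 + 5 = 98040; next = 98039
base 7: 98039 = 5·7^5 + 5·7^4 + 5·7^3 + 5·7^2 + 5·7 + 4; at 8: 5·8^5 + 5·8^4 + 5·8^3 + 5·8^2 + 5·8 + 4 = 187244; next = 187243
base 8: 187243 = 5·8^5 + 5·8^4 + 5·8^3 + 5·8^2 + 5·8 + 3; at 9: 5·9^5 + 5·9^4 + 5·9^3 + 5·9^2 + 5·9 + 3 = 332148; next = 332147
base 9: 332147 = 5·9^5 + 5·9^4 + 5·9^3 + 5·9^2 + 5·9 + 2; at 10: 5·10^5 + 5·10^4 + 5·10^3 + 5·10^2 + 5·10 + 2 = 555552; next = 555551

6, 29, 257, 3125, 46655, 98039, 187243, 332147, 555551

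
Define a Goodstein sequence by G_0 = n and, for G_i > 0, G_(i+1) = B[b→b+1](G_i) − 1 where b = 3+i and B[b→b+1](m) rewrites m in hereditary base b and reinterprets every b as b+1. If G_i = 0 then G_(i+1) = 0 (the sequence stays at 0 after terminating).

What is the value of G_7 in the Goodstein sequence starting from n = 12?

step 0: 12 = 3^2 + 3; sub 4 for 3: 4^2 + 4; = 20; G_1 = 20−1 = 19
step 1: 19 = 4^2 + 3; sub 5 for 4: 5^2 + 3; = 28; G_2 = 28−1 = 27
step 2: 27 = 5^2 + 2; sub 6 for 5: 6^2 + 2; = 38; G_3 = 38−1 = 37
step 3: 37 = 6^2 + 1; sub 7 for 6: 7^2 + 1; = 50; G_4 = 50−1 = 49
step 4: 49 = 7^2; sub 8 for 7: 8^2; = 64; G_5 = 64−1 = 63
step 5: 63 = 7·8 + 7; sub 9 for 8: 7·9 + 7; = 70; G_6 = 70−1 = 69
step 6: 69 = 7·9 + 6; sub 10 for 9: 7·10 + 6; = 76; G_7 = 76−1 = 75

75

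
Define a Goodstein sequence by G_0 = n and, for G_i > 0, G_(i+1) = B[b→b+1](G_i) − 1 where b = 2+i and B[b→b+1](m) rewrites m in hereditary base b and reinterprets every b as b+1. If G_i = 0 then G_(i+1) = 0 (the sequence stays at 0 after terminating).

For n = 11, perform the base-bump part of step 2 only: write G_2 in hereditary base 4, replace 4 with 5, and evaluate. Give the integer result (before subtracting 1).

[0] 11 ≡ 2^(2 + 1) + 2 + 1 (base 2). Lift 3: 85. −1: 84.
[1] 84 ≡ 3^(3 + 1) + 3 (base 3). Lift 4: 1028. −1: 1027.
[2] 1027 ≡ 4^(4 + 1) + 3 (base 4). Lift 5: 15628. −1: 15627.

15628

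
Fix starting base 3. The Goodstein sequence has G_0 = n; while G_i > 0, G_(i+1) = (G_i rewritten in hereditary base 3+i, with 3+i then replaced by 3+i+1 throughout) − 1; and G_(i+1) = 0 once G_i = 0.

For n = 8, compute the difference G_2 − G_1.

G_0=8  [base 3] 2·3 + 2  →[3↦4]→  2·4 + 2 = 10  −1 ⇒ G_1=9
G_1=9  [base 4] 2·4 + 1  →[4↦5]→  2·5 + 1 = 11  −1 ⇒ G_2=10

1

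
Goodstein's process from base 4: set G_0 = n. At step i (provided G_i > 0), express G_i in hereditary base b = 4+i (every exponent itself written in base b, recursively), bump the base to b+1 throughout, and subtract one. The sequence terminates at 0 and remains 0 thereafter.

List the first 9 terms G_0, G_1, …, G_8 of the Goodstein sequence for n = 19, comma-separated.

19, 27, 37, 49, 63, 69, 75, 81, 87

G_0 = 19. HB_4(19) = 4^2 + 3. Bump = 28. G_1 = 27.
G_1 = 27. HB_5(27) = 5^2 + 2. Bump = 38. G_2 = 37.
G_2 = 37. HB_6(37) = 6^2 + 1. Bump = 50. G_3 = 49.
G_3 = 49. HB_7(49) = 7^2. Bump = 64. G_4 = 63.
G_4 = 63. HB_8(63) = 7·8 + 7. Bump = 70. G_5 = 69.
G_5 = 69. HB_9(69) = 7·9 + 6. Bump = 76. G_6 = 75.
G_6 = 75. HB_10(75) = 7·10 + 5. Bump = 82. G_7 = 81.
G_7 = 81. HB_11(81) = 7·11 + 4. Bump = 88. G_8 = 87.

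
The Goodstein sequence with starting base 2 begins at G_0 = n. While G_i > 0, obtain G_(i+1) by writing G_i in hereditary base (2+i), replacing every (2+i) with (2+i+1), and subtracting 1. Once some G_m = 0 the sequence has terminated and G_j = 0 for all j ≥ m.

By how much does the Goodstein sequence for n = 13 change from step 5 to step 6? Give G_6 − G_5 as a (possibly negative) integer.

128453481

13 —HB2→ 2^(2 + 1) + 2^2 + 1 —bump→ 3^(3 + 1) + 3^3 + 1 = 109 —(−1)→ 108
108 —HB3→ 3^(3 + 1) + 3^3 —bump→ 4^(4 + 1) + 4^4 = 1280 —(−1)→ 1279
1279 —HB4→ 4^(4 + 1) + 3·4^3 + 3·4^2 + 3·4 + 3 —bump→ 5^(5 + 1) + 3·5^3 + 3·5^2 + 3·5 + 3 = 16093 —(−1)→ 16092
16092 —HB5→ 5^(5 + 1) + 3·5^3 + 3·5^2 + 3·5 + 2 —bump→ 6^(6 + 1) + 3·6^3 + 3·6^2 + 3·6 + 2 = 280712 —(−1)→ 280711
280711 —HB6→ 6^(6 + 1) + 3·6^3 + 3·6^2 + 3·6 + 1 —bump→ 7^(7 + 1) + 3·7^3 + 3·7^2 + 3·7 + 1 = 5765999 —(−1)→ 5765998
5765998 —HB7→ 7^(7 + 1) + 3·7^3 + 3·7^2 + 3·7 —bump→ 8^(8 + 1) + 3·8^3 + 3·8^2 + 3·8 = 134219480 —(−1)→ 134219479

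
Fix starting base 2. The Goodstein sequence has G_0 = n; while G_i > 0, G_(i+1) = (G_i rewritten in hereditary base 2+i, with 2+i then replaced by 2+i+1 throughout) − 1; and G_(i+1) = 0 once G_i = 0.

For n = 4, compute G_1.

(0) 4|_2 = 2^2 ↦ 3^3|_3 = 27 ⇒ 26
(1) 26|_3 = 2·3^2 + 2·3 + 2 ↦ 2·4^2 + 2·4 + 2|_4 = 42 ⇒ 41

26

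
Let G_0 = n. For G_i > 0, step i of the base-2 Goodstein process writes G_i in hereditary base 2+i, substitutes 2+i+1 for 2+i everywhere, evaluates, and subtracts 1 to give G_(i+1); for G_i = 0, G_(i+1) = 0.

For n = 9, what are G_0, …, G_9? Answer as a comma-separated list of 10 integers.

G_0=9  [base 2] 2^(2 + 1) + 1  →[2↦3]→  3^(3 + 1) + 1 = 82  −1 ⇒ G_1=81
G_1=81  [base 3] 3^(3 + 1)  →[3↦4]→  4^(4 + 1) = 1024  −1 ⇒ G_2=1023
G_2=1023  [base 4] 3·4^4 + 3·4^3 + 3·4^2 + 3·4 + 3  →[4↦5]→  3·5^5 + 3·5^3 + 3·5^2 + 3·5 + 3 = 9843  −1 ⇒ G_3=9842
G_3=9842  [base 5] 3·5^5 + 3·5^3 + 3·5^2 + 3·5 + 2  →[5↦6]→  3·6^6 + 3·6^3 + 3·6^2 + 3·6 + 2 = 140744  −1 ⇒ G_4=140743
G_4=140743  [base 6] 3·6^6 + 3·6^3 + 3·6^2 + 3·6 + 1  →[6↦7]→  3·7^7 + 3·7^3 + 3·7^2 + 3·7 + 1 = 2471827  −1 ⇒ G_5=2471826
G_5=2471826  [base 7] 3·7^7 + 3·7^3 + 3·7^2 + 3·7  →[7↦8]→  3·8^8 + 3·8^3 + 3·8^2 + 3·8 = 50333400  −1 ⇒ G_6=50333399
G_6=50333399  [base 8] 3·8^8 + 3·8^3 + 3·8^2 + 2·8 + 7  →[8↦9]→  3·9^9 + 3·9^3 + 3·9^2 + 2·9 + 7 = 1162263922  −1 ⇒ G_7=1162263921
G_7=1162263921  [base 9] 3·9^9 + 3·9^3 + 3·9^2 + 2·9 + 6  →[9↦10]→  3·10^10 + 3·10^3 + 3·10^2 + 2·10 + 6 = 30000003326  −1 ⇒ G_8=30000003325
G_8=30000003325  [base 10] 3·10^10 + 3·10^3 + 3·10^2 + 2·10 + 5  →[10↦11]→  3·11^11 + 3·11^3 + 3·11^2 + 2·11 + 5 = 855935016216  −1 ⇒ G_9=855935016215

9, 81, 1023, 9842, 140743, 2471826, 50333399, 1162263921, 30000003325, 855935016215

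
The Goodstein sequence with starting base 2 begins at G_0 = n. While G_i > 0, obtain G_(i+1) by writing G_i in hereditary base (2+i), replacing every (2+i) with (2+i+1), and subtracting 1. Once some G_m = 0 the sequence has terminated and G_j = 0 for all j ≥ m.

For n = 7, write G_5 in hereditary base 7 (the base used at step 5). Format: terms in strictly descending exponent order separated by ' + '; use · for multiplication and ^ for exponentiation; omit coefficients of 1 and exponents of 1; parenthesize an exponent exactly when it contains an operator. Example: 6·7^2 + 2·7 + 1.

(0) 7|_2 = 2^2 + 2 + 1 ↦ 3^3 + 3 + 1|_3 = 31 ⇒ 30
(1) 30|_3 = 3^3 + 3 ↦ 4^4 + 4|_4 = 260 ⇒ 259
(2) 259|_4 = 4^4 + 3 ↦ 5^5 + 3|_5 = 3128 ⇒ 3127
(3) 3127|_5 = 5^5 + 2 ↦ 6^6 + 2|_6 = 46658 ⇒ 46657
(4) 46657|_6 = 6^6 + 1 ↦ 7^7 + 1|_7 = 823544 ⇒ 823543
(5) 823543|_7 = 7^7 ↦ 8^8|_8 = 16777216 ⇒ 16777215

7^7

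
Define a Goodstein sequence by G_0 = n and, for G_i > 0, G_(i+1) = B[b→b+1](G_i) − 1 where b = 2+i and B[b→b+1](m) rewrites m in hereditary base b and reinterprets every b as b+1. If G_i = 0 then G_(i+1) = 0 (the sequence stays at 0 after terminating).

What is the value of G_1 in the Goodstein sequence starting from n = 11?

84

G_0 = 11. HB_2(11) = 2^(2 + 1) + 2 + 1. Bump = 85. G_1 = 84.
G_1 = 84. HB_3(84) = 3^(3 + 1) + 3. Bump = 1028. G_2 = 1027.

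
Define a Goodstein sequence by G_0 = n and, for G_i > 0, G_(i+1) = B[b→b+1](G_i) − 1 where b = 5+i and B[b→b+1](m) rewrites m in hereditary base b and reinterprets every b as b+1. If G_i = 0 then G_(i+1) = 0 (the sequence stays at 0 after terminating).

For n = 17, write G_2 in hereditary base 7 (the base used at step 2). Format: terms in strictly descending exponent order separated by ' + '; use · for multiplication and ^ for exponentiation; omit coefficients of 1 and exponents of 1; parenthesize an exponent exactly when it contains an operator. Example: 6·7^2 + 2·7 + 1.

3·7

step 0: 17 = 3·5 + 2; sub 6 for 5: 3·6 + 2; = 20; G_1 = 20−1 = 19
step 1: 19 = 3·6 + 1; sub 7 for 6: 3·7 + 1; = 22; G_2 = 22−1 = 21
step 2: 21 = 3·7; sub 8 for 7: 3·8; = 24; G_3 = 24−1 = 23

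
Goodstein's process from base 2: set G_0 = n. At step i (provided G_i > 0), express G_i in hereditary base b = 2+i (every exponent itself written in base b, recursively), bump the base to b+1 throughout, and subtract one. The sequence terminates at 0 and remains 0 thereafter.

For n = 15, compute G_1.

base 2: 15 = 2^(2 + 1) + 2^2 + 2 + 1; at 3: 3^(3 + 1) + 3^3 + 3 + 1 = 112; next = 111
base 3: 111 = 3^(3 + 1) + 3^3 + 3; at 4: 4^(4 + 1) + 4^4 + 4 = 1284; next = 1283

111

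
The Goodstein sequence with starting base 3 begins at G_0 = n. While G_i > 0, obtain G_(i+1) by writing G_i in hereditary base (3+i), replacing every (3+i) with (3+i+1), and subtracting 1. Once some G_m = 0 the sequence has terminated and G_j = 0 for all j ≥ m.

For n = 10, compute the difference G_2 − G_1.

G_0 = 10. HB_3(10) = 3^2 + 1. Bump = 17. G_1 = 16.
G_1 = 16. HB_4(16) = 4^2. Bump = 25. G_2 = 24.

8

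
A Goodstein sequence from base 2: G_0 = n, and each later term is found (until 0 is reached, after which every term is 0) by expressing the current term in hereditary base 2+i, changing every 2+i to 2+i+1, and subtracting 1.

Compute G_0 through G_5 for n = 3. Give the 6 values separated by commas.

3, 3, 3, 2, 1, 0

i=0: 3 = 2 + 1 (b=2); 2→3: 3 + 1 = 4; 4−1 = 3
i=1: 3 = 3 (b=3); 3→4: 4 = 4; 4−1 = 3
i=2: 3 = 3 (b=4); 4→5: 3 = 3; 3−1 = 2
i=3: 2 = 2 (b=5); 5→6: 2 = 2; 2−1 = 1
i=4: 1 = 1 (b=6); 6→7: 1 = 1; 1−1 = 0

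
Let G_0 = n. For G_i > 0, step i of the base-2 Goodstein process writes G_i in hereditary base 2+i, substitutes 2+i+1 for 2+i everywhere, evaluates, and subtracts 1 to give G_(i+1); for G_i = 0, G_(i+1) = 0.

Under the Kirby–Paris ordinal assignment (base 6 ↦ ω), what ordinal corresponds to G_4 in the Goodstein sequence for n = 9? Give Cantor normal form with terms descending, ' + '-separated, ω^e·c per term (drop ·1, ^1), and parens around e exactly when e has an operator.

9 —HB2→ 2^(2 + 1) + 1 —bump→ 3^(3 + 1) + 1 = 82 —(−1)→ 81
81 —HB3→ 3^(3 + 1) —bump→ 4^(4 + 1) = 1024 —(−1)→ 1023
1023 —HB4→ 3·4^4 + 3·4^3 + 3·4^2 + 3·4 + 3 —bump→ 3·5^5 + 3·5^3 + 3·5^2 + 3·5 + 3 = 9843 —(−1)→ 9842
9842 —HB5→ 3·5^5 + 3·5^3 + 3·5^2 + 3·5 + 2 —bump→ 3·6^6 + 3·6^3 + 3·6^2 + 3·6 + 2 = 140744 —(−1)→ 140743

ω^ω·3 + ω^3·3 + ω^2·3 + ω·3 + 1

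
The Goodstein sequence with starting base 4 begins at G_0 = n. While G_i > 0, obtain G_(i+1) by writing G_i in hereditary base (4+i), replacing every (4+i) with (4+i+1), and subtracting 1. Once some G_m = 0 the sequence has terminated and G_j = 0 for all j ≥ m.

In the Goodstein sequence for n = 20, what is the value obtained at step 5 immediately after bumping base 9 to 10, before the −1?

100

(0) 20|_4 = 4^2 + 4 ↦ 5^2 + 5|_5 = 30 ⇒ 29
(1) 29|_5 = 5^2 + 4 ↦ 6^2 + 4|_6 = 40 ⇒ 39
(2) 39|_6 = 6^2 + 3 ↦ 7^2 + 3|_7 = 52 ⇒ 51
(3) 51|_7 = 7^2 + 2 ↦ 8^2 + 2|_8 = 66 ⇒ 65
(4) 65|_8 = 8^2 + 1 ↦ 9^2 + 1|_9 = 82 ⇒ 81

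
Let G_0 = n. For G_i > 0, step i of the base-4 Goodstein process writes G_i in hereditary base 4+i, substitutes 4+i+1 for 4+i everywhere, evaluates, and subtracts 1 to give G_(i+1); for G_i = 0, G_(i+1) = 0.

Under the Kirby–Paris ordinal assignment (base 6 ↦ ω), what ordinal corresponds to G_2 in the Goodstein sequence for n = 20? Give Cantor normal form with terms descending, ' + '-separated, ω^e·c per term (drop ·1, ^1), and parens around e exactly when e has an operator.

base 4: 20 = 4^2 + 4; at 5: 5^2 + 5 = 30; next = 29
base 5: 29 = 5^2 + 4; at 6: 6^2 + 4 = 40; next = 39
base 6: 39 = 6^2 + 3; at 7: 7^2 + 3 = 52; next = 51

ω^2 + 3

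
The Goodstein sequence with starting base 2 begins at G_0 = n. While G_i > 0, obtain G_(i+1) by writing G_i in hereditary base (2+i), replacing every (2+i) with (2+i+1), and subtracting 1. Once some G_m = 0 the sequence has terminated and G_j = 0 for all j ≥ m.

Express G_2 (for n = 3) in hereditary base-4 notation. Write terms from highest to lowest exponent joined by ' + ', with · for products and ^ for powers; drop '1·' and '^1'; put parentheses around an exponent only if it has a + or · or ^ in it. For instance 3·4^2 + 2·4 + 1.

G_0=3  [base 2] 2 + 1  →[2↦3]→  3 + 1 = 4  −1 ⇒ G_1=3
G_1=3  [base 3] 3  →[3↦4]→  4 = 4  −1 ⇒ G_2=3

3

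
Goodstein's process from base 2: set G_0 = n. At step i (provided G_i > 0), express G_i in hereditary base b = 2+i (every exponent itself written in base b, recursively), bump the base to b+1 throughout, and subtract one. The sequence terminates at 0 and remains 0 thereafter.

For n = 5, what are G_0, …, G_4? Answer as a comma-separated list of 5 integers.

5, 27, 255, 467, 775

5 —HB2→ 2^2 + 1 —bump→ 3^3 + 1 = 28 —(−1)→ 27
27 —HB3→ 3^3 —bump→ 4^4 = 256 —(−1)→ 255
255 —HB4→ 3·4^3 + 3·4^2 + 3·4 + 3 —bump→ 3·5^3 + 3·5^2 + 3·5 + 3 = 468 —(−1)→ 467
467 —HB5→ 3·5^3 + 3·5^2 + 3·5 + 2 —bump→ 3·6^3 + 3·6^2 + 3·6 + 2 = 776 —(−1)→ 775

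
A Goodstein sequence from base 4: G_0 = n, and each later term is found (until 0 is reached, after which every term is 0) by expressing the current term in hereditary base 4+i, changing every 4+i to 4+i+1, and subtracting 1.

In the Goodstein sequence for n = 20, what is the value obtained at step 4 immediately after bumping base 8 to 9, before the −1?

G_0=20  [base 4] 4^2 + 4  →[4↦5]→  5^2 + 5 = 30  −1 ⇒ G_1=29
G_1=29  [base 5] 5^2 + 4  →[5↦6]→  6^2 + 4 = 40  −1 ⇒ G_2=39
G_2=39  [base 6] 6^2 + 3  →[6↦7]→  7^2 + 3 = 52  −1 ⇒ G_3=51
G_3=51  [base 7] 7^2 + 2  →[7↦8]→  8^2 + 2 = 66  −1 ⇒ G_4=65
G_4=65  [base 8] 8^2 + 1  →[8↦9]→  9^2 + 1 = 82  −1 ⇒ G_5=81

82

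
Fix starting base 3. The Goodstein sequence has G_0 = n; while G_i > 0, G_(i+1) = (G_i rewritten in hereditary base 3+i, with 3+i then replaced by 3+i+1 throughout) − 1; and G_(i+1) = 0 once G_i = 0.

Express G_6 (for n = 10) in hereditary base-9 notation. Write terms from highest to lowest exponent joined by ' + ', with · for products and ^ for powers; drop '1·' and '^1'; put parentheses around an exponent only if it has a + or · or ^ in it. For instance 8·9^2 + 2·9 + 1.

i=0: 10 = 3^2 + 1 (b=3); 3→4: 4^2 + 1 = 17; 17−1 = 16
i=1: 16 = 4^2 (b=4); 4→5: 5^2 = 25; 25−1 = 24
i=2: 24 = 4·5 + 4 (b=5); 5→6: 4·6 + 4 = 28; 28−1 = 27
i=3: 27 = 4·6 + 3 (b=6); 6→7: 4·7 + 3 = 31; 31−1 = 30
i=4: 30 = 4·7 + 2 (b=7); 7→8: 4·8 + 2 = 34; 34−1 = 33
i=5: 33 = 4·8 + 1 (b=8); 8→9: 4·9 + 1 = 37; 37−1 = 36
i=6: 36 = 4·9 (b=9); 9→10: 4·10 = 40; 40−1 = 39

4·9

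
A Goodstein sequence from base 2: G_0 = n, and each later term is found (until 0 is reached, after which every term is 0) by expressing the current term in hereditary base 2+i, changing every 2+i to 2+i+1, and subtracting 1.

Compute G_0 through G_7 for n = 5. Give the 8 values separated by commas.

5, 27, 255, 467, 775, 1197, 1751, 2454

step 0: 5 = 2^2 + 1; sub 3 for 2: 3^3 + 1; = 28; G_1 = 28−1 = 27
step 1: 27 = 3^3; sub 4 for 3: 4^4; = 256; G_2 = 256−1 = 255
step 2: 255 = 3·4^3 + 3·4^2 + 3·4 + 3; sub 5 for 4: 3·5^3 + 3·5^2 + 3·5 + 3; = 468; G_3 = 468−1 = 467
step 3: 467 = 3·5^3 + 3·5^2 + 3·5 + 2; sub 6 for 5: 3·6^3 + 3·6^2 + 3·6 + 2; = 776; G_4 = 776−1 = 775
step 4: 775 = 3·6^3 + 3·6^2 + 3·6 + 1; sub 7 for 6: 3·7^3 + 3·7^2 + 3·7 + 1; = 1198; G_5 = 1198−1 = 1197
step 5: 1197 = 3·7^3 + 3·7^2 + 3·7; sub 8 for 7: 3·8^3 + 3·8^2 + 3·8; = 1752; G_6 = 1752−1 = 1751
step 6: 1751 = 3·8^3 + 3·8^2 + 2·8 + 7; sub 9 for 8: 3·9^3 + 3·9^2 + 2·9 + 7; = 2455; G_7 = 2455−1 = 2454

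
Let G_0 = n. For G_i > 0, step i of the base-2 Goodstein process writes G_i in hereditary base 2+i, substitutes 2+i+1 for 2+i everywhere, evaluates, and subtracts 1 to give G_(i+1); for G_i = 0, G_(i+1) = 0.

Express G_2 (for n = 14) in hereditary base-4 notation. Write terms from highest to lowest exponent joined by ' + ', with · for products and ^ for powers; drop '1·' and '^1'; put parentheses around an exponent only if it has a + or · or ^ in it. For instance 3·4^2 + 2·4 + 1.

4^(4 + 1) + 4^4 + 1

(0) 14|_2 = 2^(2 + 1) + 2^2 + 2 ↦ 3^(3 + 1) + 3^3 + 3|_3 = 111 ⇒ 110
(1) 110|_3 = 3^(3 + 1) + 3^3 + 2 ↦ 4^(4 + 1) + 4^4 + 2|_4 = 1282 ⇒ 1281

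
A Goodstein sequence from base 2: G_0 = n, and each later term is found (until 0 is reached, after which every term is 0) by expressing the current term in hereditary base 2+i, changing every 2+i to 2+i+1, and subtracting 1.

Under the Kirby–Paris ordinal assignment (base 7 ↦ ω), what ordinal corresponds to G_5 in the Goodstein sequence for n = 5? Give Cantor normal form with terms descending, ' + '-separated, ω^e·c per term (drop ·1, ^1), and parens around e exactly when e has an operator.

base 2: 5 = 2^2 + 1; at 3: 3^3 + 1 = 28; next = 27
base 3: 27 = 3^3; at 4: 4^4 = 256; next = 255
base 4: 255 = 3·4^3 + 3·4^2 + 3·4 + 3; at 5: 3·5^3 + 3·5^2 + 3·5 + 3 = 468; next = 467
base 5: 467 = 3·5^3 + 3·5^2 + 3·5 + 2; at 6: 3·6^3 + 3·6^2 + 3·6 + 2 = 776; next = 775
base 6: 775 = 3·6^3 + 3·6^2 + 3·6 + 1; at 7: 3·7^3 + 3·7^2 + 3·7 + 1 = 1198; next = 1197
base 7: 1197 = 3·7^3 + 3·7^2 + 3·7; at 8: 3·8^3 + 3·8^2 + 3·8 = 1752; next = 1751

ω^3·3 + ω^2·3 + ω·3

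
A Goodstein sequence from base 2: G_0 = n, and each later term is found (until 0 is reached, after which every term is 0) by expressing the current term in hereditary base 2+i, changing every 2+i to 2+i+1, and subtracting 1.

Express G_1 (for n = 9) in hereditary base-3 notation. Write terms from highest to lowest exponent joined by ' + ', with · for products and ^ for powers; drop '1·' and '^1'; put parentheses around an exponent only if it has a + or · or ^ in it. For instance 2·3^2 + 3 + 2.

i=0: 9 = 2^(2 + 1) + 1 (b=2); 2→3: 3^(3 + 1) + 1 = 82; 82−1 = 81
i=1: 81 = 3^(3 + 1) (b=3); 3→4: 4^(4 + 1) = 1024; 1024−1 = 1023

3^(3 + 1)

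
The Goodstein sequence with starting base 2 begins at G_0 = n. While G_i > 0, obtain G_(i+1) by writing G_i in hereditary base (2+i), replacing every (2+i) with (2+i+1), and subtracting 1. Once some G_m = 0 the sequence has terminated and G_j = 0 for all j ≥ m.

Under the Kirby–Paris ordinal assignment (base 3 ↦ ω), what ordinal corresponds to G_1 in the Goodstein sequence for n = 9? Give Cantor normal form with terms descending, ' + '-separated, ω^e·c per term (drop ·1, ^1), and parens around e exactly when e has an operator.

ω^(ω + 1)

i=0: 9 = 2^(2 + 1) + 1 (b=2); 2→3: 3^(3 + 1) + 1 = 82; 82−1 = 81
i=1: 81 = 3^(3 + 1) (b=3); 3→4: 4^(4 + 1) = 1024; 1024−1 = 1023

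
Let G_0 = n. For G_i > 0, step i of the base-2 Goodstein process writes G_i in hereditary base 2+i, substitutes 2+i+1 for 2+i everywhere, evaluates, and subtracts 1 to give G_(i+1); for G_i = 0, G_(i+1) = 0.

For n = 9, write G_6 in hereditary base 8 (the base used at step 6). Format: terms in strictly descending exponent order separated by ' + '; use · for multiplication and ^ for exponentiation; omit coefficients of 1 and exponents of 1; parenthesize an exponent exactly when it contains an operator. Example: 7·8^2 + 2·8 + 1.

3·8^8 + 3·8^3 + 3·8^2 + 2·8 + 7

(0) 9|_2 = 2^(2 + 1) + 1 ↦ 3^(3 + 1) + 1|_3 = 82 ⇒ 81
(1) 81|_3 = 3^(3 + 1) ↦ 4^(4 + 1)|_4 = 1024 ⇒ 1023
(2) 1023|_4 = 3·4^4 + 3·4^3 + 3·4^2 + 3·4 + 3 ↦ 3·5^5 + 3·5^3 + 3·5^2 + 3·5 + 3|_5 = 9843 ⇒ 9842
(3) 9842|_5 = 3·5^5 + 3·5^3 + 3·5^2 + 3·5 + 2 ↦ 3·6^6 + 3·6^3 + 3·6^2 + 3·6 + 2|_6 = 140744 ⇒ 140743
(4) 140743|_6 = 3·6^6 + 3·6^3 + 3·6^2 + 3·6 + 1 ↦ 3·7^7 + 3·7^3 + 3·7^2 + 3·7 + 1|_7 = 2471827 ⇒ 2471826
(5) 2471826|_7 = 3·7^7 + 3·7^3 + 3·7^2 + 3·7 ↦ 3·8^8 + 3·8^3 + 3·8^2 + 3·8|_8 = 50333400 ⇒ 50333399
(6) 50333399|_8 = 3·8^8 + 3·8^3 + 3·8^2 + 2·8 + 7 ↦ 3·9^9 + 3·9^3 + 3·9^2 + 2·9 + 7|_9 = 1162263922 ⇒ 1162263921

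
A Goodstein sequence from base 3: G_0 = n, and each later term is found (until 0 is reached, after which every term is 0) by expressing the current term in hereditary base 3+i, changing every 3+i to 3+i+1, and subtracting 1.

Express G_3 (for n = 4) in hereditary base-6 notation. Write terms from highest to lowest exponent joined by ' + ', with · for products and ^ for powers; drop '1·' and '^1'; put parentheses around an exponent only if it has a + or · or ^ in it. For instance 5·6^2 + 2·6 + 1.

3

[0] 4 ≡ 3 + 1 (base 3). Lift 4: 5. −1: 4.
[1] 4 ≡ 4 (base 4). Lift 5: 5. −1: 4.
[2] 4 ≡ 4 (base 5). Lift 6: 4. −1: 3.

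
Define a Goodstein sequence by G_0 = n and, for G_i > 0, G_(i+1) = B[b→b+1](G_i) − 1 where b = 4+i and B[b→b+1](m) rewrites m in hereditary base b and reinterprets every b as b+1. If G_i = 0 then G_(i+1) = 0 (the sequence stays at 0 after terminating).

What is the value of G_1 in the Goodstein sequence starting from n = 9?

(0) 9|_4 = 2·4 + 1 ↦ 2·5 + 1|_5 = 11 ⇒ 10
(1) 10|_5 = 2·5 ↦ 2·6|_6 = 12 ⇒ 11

10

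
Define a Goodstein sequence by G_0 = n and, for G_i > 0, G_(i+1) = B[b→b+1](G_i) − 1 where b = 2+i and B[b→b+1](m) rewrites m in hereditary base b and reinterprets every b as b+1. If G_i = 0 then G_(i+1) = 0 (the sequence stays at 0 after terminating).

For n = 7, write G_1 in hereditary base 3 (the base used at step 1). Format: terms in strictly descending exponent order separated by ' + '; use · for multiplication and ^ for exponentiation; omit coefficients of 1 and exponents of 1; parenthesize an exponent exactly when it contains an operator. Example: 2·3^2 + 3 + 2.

3^3 + 3

(0) 7|_2 = 2^2 + 2 + 1 ↦ 3^3 + 3 + 1|_3 = 31 ⇒ 30
(1) 30|_3 = 3^3 + 3 ↦ 4^4 + 4|_4 = 260 ⇒ 259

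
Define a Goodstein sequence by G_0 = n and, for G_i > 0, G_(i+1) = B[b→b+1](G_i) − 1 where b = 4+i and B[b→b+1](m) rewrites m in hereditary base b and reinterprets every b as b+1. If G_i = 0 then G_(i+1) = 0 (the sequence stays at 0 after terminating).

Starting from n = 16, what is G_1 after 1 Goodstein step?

base 4: 16 = 4^2; at 5: 5^2 = 25; next = 24
base 5: 24 = 4·5 + 4; at 6: 4·6 + 4 = 28; next = 27

24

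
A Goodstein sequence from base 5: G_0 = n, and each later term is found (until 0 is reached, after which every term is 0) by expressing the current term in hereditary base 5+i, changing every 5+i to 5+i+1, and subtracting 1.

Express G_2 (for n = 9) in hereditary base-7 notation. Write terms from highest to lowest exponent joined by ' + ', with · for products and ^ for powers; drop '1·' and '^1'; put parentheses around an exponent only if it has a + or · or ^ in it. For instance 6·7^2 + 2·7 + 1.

7 + 2

[0] 9 ≡ 5 + 4 (base 5). Lift 6: 10. −1: 9.
[1] 9 ≡ 6 + 3 (base 6). Lift 7: 10. −1: 9.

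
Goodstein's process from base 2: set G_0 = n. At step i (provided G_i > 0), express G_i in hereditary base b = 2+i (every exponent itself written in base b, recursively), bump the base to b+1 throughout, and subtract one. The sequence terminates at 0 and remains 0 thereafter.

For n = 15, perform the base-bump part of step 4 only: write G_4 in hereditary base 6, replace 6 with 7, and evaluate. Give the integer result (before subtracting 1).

step 0: 15 = 2^(2 + 1) + 2^2 + 2 + 1; sub 3 for 2: 3^(3 + 1) + 3^3 + 3 + 1; = 112; G_1 = 112−1 = 111
step 1: 111 = 3^(3 + 1) + 3^3 + 3; sub 4 for 3: 4^(4 + 1) + 4^4 + 4; = 1284; G_2 = 1284−1 = 1283
step 2: 1283 = 4^(4 + 1) + 4^4 + 3; sub 5 for 4: 5^(5 + 1) + 5^5 + 3; = 18753; G_3 = 18753−1 = 18752
step 3: 18752 = 5^(5 + 1) + 5^5 + 2; sub 6 for 5: 6^(6 + 1) + 6^6 + 2; = 326594; G_4 = 326594−1 = 326593
step 4: 326593 = 6^(6 + 1) + 6^6 + 1; sub 7 for 6: 7^(7 + 1) + 7^7 + 1; = 6588345; G_5 = 6588345−1 = 6588344

6588345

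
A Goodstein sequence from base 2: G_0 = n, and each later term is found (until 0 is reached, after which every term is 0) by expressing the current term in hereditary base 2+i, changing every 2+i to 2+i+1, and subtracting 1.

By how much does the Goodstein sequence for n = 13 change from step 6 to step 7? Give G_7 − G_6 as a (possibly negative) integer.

3352567376

13 —HB2→ 2^(2 + 1) + 2^2 + 1 —bump→ 3^(3 + 1) + 3^3 + 1 = 109 —(−1)→ 108
108 —HB3→ 3^(3 + 1) + 3^3 —bump→ 4^(4 + 1) + 4^4 = 1280 —(−1)→ 1279
1279 —HB4→ 4^(4 + 1) + 3·4^3 + 3·4^2 + 3·4 + 3 —bump→ 5^(5 + 1) + 3·5^3 + 3·5^2 + 3·5 + 3 = 16093 —(−1)→ 16092
16092 —HB5→ 5^(5 + 1) + 3·5^3 + 3·5^2 + 3·5 + 2 —bump→ 6^(6 + 1) + 3·6^3 + 3·6^2 + 3·6 + 2 = 280712 —(−1)→ 280711
280711 —HB6→ 6^(6 + 1) + 3·6^3 + 3·6^2 + 3·6 + 1 —bump→ 7^(7 + 1) + 3·7^3 + 3·7^2 + 3·7 + 1 = 5765999 —(−1)→ 5765998
5765998 —HB7→ 7^(7 + 1) + 3·7^3 + 3·7^2 + 3·7 —bump→ 8^(8 + 1) + 3·8^3 + 3·8^2 + 3·8 = 134219480 —(−1)→ 134219479
134219479 —HB8→ 8^(8 + 1) + 3·8^3 + 3·8^2 + 2·8 + 7 —bump→ 9^(9 + 1) + 3·9^3 + 3·9^2 + 2·9 + 7 = 3486786856 —(−1)→ 3486786855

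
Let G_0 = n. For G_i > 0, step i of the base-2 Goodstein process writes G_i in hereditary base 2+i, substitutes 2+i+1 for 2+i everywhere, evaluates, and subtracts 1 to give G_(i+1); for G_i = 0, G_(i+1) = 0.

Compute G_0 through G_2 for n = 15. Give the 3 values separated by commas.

(0) 15|_2 = 2^(2 + 1) + 2^2 + 2 + 1 ↦ 3^(3 + 1) + 3^3 + 3 + 1|_3 = 112 ⇒ 111
(1) 111|_3 = 3^(3 + 1) + 3^3 + 3 ↦ 4^(4 + 1) + 4^4 + 4|_4 = 1284 ⇒ 1283

15, 111, 1283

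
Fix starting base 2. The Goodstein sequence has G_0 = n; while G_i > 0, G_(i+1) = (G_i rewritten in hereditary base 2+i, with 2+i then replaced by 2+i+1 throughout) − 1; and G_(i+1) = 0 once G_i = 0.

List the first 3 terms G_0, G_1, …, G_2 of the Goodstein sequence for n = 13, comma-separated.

13, 108, 1279

G_0=13  [base 2] 2^(2 + 1) + 2^2 + 1  →[2↦3]→  3^(3 + 1) + 3^3 + 1 = 109  −1 ⇒ G_1=108
G_1=108  [base 3] 3^(3 + 1) + 3^3  →[3↦4]→  4^(4 + 1) + 4^4 = 1280  −1 ⇒ G_2=1279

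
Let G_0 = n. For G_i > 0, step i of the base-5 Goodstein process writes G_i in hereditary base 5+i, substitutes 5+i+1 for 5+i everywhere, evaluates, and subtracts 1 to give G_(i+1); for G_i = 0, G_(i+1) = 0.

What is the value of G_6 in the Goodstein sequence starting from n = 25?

55

base 5: 25 = 5^2; at 6: 6^2 = 36; next = 35
base 6: 35 = 5·6 + 5; at 7: 5·7 + 5 = 40; next = 39
base 7: 39 = 5·7 + 4; at 8: 5·8 + 4 = 44; next = 43
base 8: 43 = 5·8 + 3; at 9: 5·9 + 3 = 48; next = 47
base 9: 47 = 5·9 + 2; at 10: 5·10 + 2 = 52; next = 51
base 10: 51 = 5·10 + 1; at 11: 5·11 + 1 = 56; next = 55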